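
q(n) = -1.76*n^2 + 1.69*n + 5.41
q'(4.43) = -13.90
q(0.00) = 5.41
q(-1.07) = 1.59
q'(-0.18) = 2.32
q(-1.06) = 1.64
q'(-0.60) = 3.80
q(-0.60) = 3.76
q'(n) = 1.69 - 3.52*n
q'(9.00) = -29.99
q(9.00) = -121.94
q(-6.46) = -78.96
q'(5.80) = -18.73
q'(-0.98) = 5.14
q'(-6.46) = 24.43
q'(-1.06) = 5.42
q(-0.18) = 5.05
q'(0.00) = 1.69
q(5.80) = -43.99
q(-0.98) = 2.06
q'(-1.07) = 5.46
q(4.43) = -21.64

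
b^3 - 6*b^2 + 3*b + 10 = (b - 5)*(b - 2)*(b + 1)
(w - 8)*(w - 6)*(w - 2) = w^3 - 16*w^2 + 76*w - 96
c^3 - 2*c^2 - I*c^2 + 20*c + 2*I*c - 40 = (c - 2)*(c - 5*I)*(c + 4*I)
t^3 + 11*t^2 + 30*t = t*(t + 5)*(t + 6)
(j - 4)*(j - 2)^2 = j^3 - 8*j^2 + 20*j - 16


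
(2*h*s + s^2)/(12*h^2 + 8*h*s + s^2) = s/(6*h + s)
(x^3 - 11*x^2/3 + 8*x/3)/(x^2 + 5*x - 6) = x*(3*x - 8)/(3*(x + 6))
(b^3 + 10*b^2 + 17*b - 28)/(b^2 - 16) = (b^2 + 6*b - 7)/(b - 4)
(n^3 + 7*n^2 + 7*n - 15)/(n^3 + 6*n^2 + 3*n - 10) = (n + 3)/(n + 2)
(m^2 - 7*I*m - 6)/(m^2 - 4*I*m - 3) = (m - 6*I)/(m - 3*I)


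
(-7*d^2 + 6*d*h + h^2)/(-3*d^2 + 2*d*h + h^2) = (7*d + h)/(3*d + h)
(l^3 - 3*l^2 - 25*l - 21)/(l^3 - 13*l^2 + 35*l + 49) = (l + 3)/(l - 7)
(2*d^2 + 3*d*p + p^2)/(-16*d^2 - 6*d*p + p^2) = (d + p)/(-8*d + p)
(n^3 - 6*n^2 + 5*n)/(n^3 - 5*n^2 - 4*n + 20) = n*(n - 1)/(n^2 - 4)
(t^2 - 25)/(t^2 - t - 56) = (25 - t^2)/(-t^2 + t + 56)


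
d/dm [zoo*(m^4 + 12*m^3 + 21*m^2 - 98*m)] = zoo*(m^3 + m^2 + m + 1)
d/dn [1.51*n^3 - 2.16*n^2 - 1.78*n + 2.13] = 4.53*n^2 - 4.32*n - 1.78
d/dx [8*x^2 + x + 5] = 16*x + 1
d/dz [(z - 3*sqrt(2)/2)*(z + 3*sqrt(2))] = 2*z + 3*sqrt(2)/2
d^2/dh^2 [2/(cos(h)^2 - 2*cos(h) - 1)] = (8*sin(h)^4 - 20*sin(h)^2 + 11*cos(h) - 3*cos(3*h) - 8)/(sin(h)^2 + 2*cos(h))^3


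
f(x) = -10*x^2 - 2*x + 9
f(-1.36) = -6.78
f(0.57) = 4.61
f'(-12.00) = 238.00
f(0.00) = 9.00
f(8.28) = -693.14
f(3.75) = -139.12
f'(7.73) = -156.60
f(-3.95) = -139.12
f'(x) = -20*x - 2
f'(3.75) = -77.00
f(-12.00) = -1407.00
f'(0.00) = -2.00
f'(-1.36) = 25.20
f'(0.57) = -13.40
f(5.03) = -254.07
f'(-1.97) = 37.40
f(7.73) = -603.99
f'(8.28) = -167.60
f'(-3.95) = 77.00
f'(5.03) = -102.60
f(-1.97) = -25.87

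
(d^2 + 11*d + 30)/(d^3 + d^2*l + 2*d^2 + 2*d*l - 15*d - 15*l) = (d + 6)/(d^2 + d*l - 3*d - 3*l)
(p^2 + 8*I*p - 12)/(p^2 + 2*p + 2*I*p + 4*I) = (p + 6*I)/(p + 2)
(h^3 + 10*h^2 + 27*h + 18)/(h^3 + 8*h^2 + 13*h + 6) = (h + 3)/(h + 1)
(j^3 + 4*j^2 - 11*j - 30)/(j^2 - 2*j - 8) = (j^2 + 2*j - 15)/(j - 4)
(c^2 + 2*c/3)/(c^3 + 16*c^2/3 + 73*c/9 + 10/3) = 3*c/(3*c^2 + 14*c + 15)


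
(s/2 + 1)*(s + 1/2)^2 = s^3/2 + 3*s^2/2 + 9*s/8 + 1/4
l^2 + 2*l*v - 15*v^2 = (l - 3*v)*(l + 5*v)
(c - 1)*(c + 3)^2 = c^3 + 5*c^2 + 3*c - 9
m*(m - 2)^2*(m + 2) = m^4 - 2*m^3 - 4*m^2 + 8*m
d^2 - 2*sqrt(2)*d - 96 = (d - 8*sqrt(2))*(d + 6*sqrt(2))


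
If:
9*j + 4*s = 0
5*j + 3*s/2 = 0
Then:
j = 0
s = 0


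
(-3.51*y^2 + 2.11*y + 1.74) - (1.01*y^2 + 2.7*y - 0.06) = -4.52*y^2 - 0.59*y + 1.8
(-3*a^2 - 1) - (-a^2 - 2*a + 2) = -2*a^2 + 2*a - 3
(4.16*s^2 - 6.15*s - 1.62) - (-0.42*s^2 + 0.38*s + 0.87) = 4.58*s^2 - 6.53*s - 2.49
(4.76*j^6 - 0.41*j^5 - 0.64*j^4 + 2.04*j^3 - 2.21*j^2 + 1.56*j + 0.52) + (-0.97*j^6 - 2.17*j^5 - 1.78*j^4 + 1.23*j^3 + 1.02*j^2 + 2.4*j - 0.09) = 3.79*j^6 - 2.58*j^5 - 2.42*j^4 + 3.27*j^3 - 1.19*j^2 + 3.96*j + 0.43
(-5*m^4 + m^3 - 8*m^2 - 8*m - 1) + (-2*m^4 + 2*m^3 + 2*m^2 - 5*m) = -7*m^4 + 3*m^3 - 6*m^2 - 13*m - 1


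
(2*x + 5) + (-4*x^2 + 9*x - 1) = -4*x^2 + 11*x + 4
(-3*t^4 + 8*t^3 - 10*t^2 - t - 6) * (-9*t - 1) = 27*t^5 - 69*t^4 + 82*t^3 + 19*t^2 + 55*t + 6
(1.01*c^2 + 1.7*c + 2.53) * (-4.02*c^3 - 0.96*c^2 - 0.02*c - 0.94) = -4.0602*c^5 - 7.8036*c^4 - 11.8228*c^3 - 3.4122*c^2 - 1.6486*c - 2.3782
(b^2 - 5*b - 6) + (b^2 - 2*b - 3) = 2*b^2 - 7*b - 9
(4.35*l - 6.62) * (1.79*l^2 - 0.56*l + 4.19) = 7.7865*l^3 - 14.2858*l^2 + 21.9337*l - 27.7378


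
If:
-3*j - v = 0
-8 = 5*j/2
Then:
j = -16/5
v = 48/5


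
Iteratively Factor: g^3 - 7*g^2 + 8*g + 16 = (g - 4)*(g^2 - 3*g - 4) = (g - 4)*(g + 1)*(g - 4)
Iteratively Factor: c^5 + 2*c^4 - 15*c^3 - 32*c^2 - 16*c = (c + 4)*(c^4 - 2*c^3 - 7*c^2 - 4*c) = c*(c + 4)*(c^3 - 2*c^2 - 7*c - 4) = c*(c - 4)*(c + 4)*(c^2 + 2*c + 1) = c*(c - 4)*(c + 1)*(c + 4)*(c + 1)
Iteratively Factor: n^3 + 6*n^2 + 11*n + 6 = (n + 1)*(n^2 + 5*n + 6) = (n + 1)*(n + 3)*(n + 2)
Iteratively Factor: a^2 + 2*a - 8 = (a - 2)*(a + 4)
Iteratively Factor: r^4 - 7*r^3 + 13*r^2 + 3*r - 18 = (r - 2)*(r^3 - 5*r^2 + 3*r + 9) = (r - 3)*(r - 2)*(r^2 - 2*r - 3) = (r - 3)*(r - 2)*(r + 1)*(r - 3)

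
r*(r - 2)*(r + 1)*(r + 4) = r^4 + 3*r^3 - 6*r^2 - 8*r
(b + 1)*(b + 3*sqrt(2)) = b^2 + b + 3*sqrt(2)*b + 3*sqrt(2)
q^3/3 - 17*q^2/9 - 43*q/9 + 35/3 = (q/3 + 1)*(q - 7)*(q - 5/3)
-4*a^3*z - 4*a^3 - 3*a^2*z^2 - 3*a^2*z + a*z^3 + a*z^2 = (-4*a + z)*(a + z)*(a*z + a)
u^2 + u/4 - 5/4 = (u - 1)*(u + 5/4)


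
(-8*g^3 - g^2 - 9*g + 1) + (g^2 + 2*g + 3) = -8*g^3 - 7*g + 4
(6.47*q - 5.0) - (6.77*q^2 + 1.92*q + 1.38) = -6.77*q^2 + 4.55*q - 6.38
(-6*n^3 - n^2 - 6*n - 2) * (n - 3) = -6*n^4 + 17*n^3 - 3*n^2 + 16*n + 6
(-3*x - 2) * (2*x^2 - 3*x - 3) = -6*x^3 + 5*x^2 + 15*x + 6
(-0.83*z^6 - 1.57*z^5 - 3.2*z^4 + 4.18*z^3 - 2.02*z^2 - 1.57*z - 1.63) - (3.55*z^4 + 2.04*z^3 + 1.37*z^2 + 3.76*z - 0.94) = -0.83*z^6 - 1.57*z^5 - 6.75*z^4 + 2.14*z^3 - 3.39*z^2 - 5.33*z - 0.69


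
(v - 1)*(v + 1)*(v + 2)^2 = v^4 + 4*v^3 + 3*v^2 - 4*v - 4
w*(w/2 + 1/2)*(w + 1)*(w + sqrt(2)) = w^4/2 + sqrt(2)*w^3/2 + w^3 + w^2/2 + sqrt(2)*w^2 + sqrt(2)*w/2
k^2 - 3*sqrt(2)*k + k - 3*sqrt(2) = (k + 1)*(k - 3*sqrt(2))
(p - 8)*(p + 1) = p^2 - 7*p - 8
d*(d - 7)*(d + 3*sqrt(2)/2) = d^3 - 7*d^2 + 3*sqrt(2)*d^2/2 - 21*sqrt(2)*d/2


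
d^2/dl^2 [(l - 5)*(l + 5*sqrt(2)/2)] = 2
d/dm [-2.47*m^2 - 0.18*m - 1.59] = -4.94*m - 0.18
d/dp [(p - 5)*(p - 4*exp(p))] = p - (p - 5)*(4*exp(p) - 1) - 4*exp(p)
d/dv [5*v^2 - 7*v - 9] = 10*v - 7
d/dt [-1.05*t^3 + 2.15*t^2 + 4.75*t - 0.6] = -3.15*t^2 + 4.3*t + 4.75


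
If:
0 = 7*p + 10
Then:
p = -10/7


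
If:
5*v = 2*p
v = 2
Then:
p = 5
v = 2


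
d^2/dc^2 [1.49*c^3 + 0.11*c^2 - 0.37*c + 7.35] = 8.94*c + 0.22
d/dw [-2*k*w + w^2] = -2*k + 2*w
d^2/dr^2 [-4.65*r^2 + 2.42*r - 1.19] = -9.30000000000000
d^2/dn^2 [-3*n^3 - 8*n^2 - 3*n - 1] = -18*n - 16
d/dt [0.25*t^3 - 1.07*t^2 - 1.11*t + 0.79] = 0.75*t^2 - 2.14*t - 1.11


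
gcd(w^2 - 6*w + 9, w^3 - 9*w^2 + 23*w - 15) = w - 3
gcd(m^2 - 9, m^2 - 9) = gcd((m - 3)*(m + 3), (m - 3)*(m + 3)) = m^2 - 9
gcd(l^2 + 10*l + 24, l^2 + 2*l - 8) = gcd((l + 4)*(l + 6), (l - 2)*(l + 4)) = l + 4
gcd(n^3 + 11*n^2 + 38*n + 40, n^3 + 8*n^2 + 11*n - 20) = n^2 + 9*n + 20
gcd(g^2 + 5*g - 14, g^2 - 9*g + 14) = g - 2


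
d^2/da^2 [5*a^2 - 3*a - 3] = 10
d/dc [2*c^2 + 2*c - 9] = 4*c + 2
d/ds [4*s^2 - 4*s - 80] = 8*s - 4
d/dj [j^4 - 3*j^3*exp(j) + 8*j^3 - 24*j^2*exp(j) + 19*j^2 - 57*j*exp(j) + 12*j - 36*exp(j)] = -3*j^3*exp(j) + 4*j^3 - 33*j^2*exp(j) + 24*j^2 - 105*j*exp(j) + 38*j - 93*exp(j) + 12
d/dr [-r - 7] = -1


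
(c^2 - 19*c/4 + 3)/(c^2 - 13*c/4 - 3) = (4*c - 3)/(4*c + 3)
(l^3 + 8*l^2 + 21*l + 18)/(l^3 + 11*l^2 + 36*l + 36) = (l + 3)/(l + 6)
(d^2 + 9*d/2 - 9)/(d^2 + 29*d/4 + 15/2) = 2*(2*d - 3)/(4*d + 5)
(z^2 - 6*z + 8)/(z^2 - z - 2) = (z - 4)/(z + 1)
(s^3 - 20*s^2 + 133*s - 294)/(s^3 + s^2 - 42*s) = (s^2 - 14*s + 49)/(s*(s + 7))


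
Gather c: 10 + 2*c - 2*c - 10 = 0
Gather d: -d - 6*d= -7*d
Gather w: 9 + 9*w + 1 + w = 10*w + 10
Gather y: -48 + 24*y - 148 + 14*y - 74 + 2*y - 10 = 40*y - 280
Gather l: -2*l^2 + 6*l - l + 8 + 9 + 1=-2*l^2 + 5*l + 18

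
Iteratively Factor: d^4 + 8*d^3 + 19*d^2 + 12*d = (d + 1)*(d^3 + 7*d^2 + 12*d) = (d + 1)*(d + 4)*(d^2 + 3*d) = (d + 1)*(d + 3)*(d + 4)*(d)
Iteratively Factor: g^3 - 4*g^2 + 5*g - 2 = (g - 1)*(g^2 - 3*g + 2) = (g - 2)*(g - 1)*(g - 1)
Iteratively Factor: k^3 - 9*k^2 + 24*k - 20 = (k - 2)*(k^2 - 7*k + 10) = (k - 2)^2*(k - 5)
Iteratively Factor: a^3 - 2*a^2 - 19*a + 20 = (a + 4)*(a^2 - 6*a + 5) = (a - 5)*(a + 4)*(a - 1)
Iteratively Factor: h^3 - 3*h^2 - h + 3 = (h + 1)*(h^2 - 4*h + 3) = (h - 3)*(h + 1)*(h - 1)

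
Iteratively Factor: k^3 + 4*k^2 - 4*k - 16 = (k + 4)*(k^2 - 4) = (k - 2)*(k + 4)*(k + 2)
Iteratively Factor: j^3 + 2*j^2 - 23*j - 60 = (j + 4)*(j^2 - 2*j - 15) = (j + 3)*(j + 4)*(j - 5)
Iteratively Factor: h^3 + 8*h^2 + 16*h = (h)*(h^2 + 8*h + 16) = h*(h + 4)*(h + 4)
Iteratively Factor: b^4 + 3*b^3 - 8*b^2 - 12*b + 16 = (b + 2)*(b^3 + b^2 - 10*b + 8) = (b - 2)*(b + 2)*(b^2 + 3*b - 4) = (b - 2)*(b + 2)*(b + 4)*(b - 1)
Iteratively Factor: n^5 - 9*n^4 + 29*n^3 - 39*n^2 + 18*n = (n - 3)*(n^4 - 6*n^3 + 11*n^2 - 6*n) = (n - 3)*(n - 1)*(n^3 - 5*n^2 + 6*n) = (n - 3)*(n - 2)*(n - 1)*(n^2 - 3*n) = (n - 3)^2*(n - 2)*(n - 1)*(n)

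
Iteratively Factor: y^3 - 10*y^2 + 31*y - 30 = (y - 2)*(y^2 - 8*y + 15) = (y - 5)*(y - 2)*(y - 3)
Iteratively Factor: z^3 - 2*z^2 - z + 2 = (z - 1)*(z^2 - z - 2) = (z - 1)*(z + 1)*(z - 2)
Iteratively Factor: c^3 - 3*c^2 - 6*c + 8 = (c + 2)*(c^2 - 5*c + 4) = (c - 1)*(c + 2)*(c - 4)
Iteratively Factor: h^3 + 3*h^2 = (h + 3)*(h^2) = h*(h + 3)*(h)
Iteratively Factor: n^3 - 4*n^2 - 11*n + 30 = (n - 5)*(n^2 + n - 6) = (n - 5)*(n - 2)*(n + 3)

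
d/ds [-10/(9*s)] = 10/(9*s^2)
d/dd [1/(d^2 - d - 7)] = (1 - 2*d)/(-d^2 + d + 7)^2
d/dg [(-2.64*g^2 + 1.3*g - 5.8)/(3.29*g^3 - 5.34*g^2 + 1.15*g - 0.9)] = (8.6856*g^4 - 8.554*g^3 + 61.152*g^2 - 57.192*g + 5.5)/(10.8241*g^6 - 35.1372*g^5 + 36.0826*g^4 - 18.204*g^3 + 10.9345*g^2 - 2.07*g + 0.81)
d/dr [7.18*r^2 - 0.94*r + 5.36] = 14.36*r - 0.94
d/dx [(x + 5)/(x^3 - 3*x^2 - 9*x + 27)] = 2*(-x^2 - 9*x - 12)/(x^5 - 3*x^4 - 18*x^3 + 54*x^2 + 81*x - 243)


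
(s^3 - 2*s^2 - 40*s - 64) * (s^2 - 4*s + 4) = s^5 - 6*s^4 - 28*s^3 + 88*s^2 + 96*s - 256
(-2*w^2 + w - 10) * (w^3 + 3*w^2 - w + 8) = -2*w^5 - 5*w^4 - 5*w^3 - 47*w^2 + 18*w - 80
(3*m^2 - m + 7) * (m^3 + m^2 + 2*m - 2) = 3*m^5 + 2*m^4 + 12*m^3 - m^2 + 16*m - 14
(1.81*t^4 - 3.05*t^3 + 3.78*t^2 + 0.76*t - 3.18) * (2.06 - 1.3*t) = -2.353*t^5 + 7.6936*t^4 - 11.197*t^3 + 6.7988*t^2 + 5.6996*t - 6.5508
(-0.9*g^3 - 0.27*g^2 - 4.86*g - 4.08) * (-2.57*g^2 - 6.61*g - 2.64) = 2.313*g^5 + 6.6429*g^4 + 16.6509*g^3 + 43.323*g^2 + 39.7992*g + 10.7712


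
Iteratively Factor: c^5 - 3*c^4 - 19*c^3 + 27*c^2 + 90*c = (c - 5)*(c^4 + 2*c^3 - 9*c^2 - 18*c) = (c - 5)*(c + 3)*(c^3 - c^2 - 6*c) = (c - 5)*(c + 2)*(c + 3)*(c^2 - 3*c) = c*(c - 5)*(c + 2)*(c + 3)*(c - 3)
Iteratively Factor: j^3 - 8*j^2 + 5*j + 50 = (j + 2)*(j^2 - 10*j + 25) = (j - 5)*(j + 2)*(j - 5)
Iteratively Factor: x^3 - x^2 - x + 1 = (x - 1)*(x^2 - 1) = (x - 1)^2*(x + 1)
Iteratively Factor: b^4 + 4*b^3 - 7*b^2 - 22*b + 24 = (b - 1)*(b^3 + 5*b^2 - 2*b - 24) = (b - 1)*(b + 4)*(b^2 + b - 6) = (b - 2)*(b - 1)*(b + 4)*(b + 3)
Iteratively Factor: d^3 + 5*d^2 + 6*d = (d + 2)*(d^2 + 3*d) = d*(d + 2)*(d + 3)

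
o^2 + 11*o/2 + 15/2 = (o + 5/2)*(o + 3)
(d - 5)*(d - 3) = d^2 - 8*d + 15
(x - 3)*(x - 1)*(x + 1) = x^3 - 3*x^2 - x + 3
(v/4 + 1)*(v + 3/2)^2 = v^3/4 + 7*v^2/4 + 57*v/16 + 9/4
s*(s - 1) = s^2 - s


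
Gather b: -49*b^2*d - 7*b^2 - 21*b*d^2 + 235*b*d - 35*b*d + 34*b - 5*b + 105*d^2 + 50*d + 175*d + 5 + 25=b^2*(-49*d - 7) + b*(-21*d^2 + 200*d + 29) + 105*d^2 + 225*d + 30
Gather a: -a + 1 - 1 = -a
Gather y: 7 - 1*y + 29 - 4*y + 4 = 40 - 5*y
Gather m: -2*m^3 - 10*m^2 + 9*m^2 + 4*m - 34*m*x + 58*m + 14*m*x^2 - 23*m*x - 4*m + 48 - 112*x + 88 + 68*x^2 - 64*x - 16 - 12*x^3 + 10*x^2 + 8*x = -2*m^3 - m^2 + m*(14*x^2 - 57*x + 58) - 12*x^3 + 78*x^2 - 168*x + 120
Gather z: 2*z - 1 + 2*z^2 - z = 2*z^2 + z - 1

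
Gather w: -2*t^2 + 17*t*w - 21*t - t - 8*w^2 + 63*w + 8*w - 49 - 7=-2*t^2 - 22*t - 8*w^2 + w*(17*t + 71) - 56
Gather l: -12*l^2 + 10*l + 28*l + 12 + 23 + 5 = -12*l^2 + 38*l + 40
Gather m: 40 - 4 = 36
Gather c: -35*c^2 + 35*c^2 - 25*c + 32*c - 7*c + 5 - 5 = 0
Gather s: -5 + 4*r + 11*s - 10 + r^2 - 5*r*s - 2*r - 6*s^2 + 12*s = r^2 + 2*r - 6*s^2 + s*(23 - 5*r) - 15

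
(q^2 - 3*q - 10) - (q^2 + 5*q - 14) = 4 - 8*q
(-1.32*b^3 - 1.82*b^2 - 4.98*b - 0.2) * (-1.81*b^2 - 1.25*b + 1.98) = 2.3892*b^5 + 4.9442*b^4 + 8.6752*b^3 + 2.9834*b^2 - 9.6104*b - 0.396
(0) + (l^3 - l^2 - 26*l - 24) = l^3 - l^2 - 26*l - 24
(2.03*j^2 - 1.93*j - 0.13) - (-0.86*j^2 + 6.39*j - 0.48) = 2.89*j^2 - 8.32*j + 0.35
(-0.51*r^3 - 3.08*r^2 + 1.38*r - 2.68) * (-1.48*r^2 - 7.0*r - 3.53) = 0.7548*r^5 + 8.1284*r^4 + 21.3179*r^3 + 5.1788*r^2 + 13.8886*r + 9.4604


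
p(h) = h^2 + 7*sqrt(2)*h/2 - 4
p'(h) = 2*h + 7*sqrt(2)/2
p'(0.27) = 5.49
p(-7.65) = 16.66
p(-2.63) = -10.10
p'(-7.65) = -10.35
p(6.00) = 61.70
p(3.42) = 24.62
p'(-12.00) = -19.05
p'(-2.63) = -0.31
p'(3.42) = 11.79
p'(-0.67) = 3.61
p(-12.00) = 80.60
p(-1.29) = -8.72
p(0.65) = -0.36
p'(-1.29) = 2.37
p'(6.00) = 16.95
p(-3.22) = -9.57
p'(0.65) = 6.25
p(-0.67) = -6.87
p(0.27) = -2.59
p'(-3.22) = -1.49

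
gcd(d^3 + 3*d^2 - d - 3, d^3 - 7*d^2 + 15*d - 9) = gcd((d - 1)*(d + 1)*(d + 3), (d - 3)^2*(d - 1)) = d - 1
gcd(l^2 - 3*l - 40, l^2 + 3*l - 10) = l + 5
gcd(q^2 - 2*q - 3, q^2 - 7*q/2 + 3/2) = q - 3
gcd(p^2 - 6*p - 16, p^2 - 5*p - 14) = p + 2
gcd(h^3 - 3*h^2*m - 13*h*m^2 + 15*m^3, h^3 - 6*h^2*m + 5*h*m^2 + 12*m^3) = 1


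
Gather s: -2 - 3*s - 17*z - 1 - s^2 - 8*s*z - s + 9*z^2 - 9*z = -s^2 + s*(-8*z - 4) + 9*z^2 - 26*z - 3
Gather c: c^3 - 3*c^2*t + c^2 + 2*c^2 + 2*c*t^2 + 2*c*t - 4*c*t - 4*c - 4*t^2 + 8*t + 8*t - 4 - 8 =c^3 + c^2*(3 - 3*t) + c*(2*t^2 - 2*t - 4) - 4*t^2 + 16*t - 12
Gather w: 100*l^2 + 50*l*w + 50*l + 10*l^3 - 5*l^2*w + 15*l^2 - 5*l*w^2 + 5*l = 10*l^3 + 115*l^2 - 5*l*w^2 + 55*l + w*(-5*l^2 + 50*l)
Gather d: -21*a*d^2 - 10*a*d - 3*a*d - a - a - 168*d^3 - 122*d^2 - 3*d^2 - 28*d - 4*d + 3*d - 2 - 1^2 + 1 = -2*a - 168*d^3 + d^2*(-21*a - 125) + d*(-13*a - 29) - 2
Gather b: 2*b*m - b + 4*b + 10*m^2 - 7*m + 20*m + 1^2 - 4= b*(2*m + 3) + 10*m^2 + 13*m - 3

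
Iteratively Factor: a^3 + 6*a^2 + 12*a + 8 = (a + 2)*(a^2 + 4*a + 4) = (a + 2)^2*(a + 2)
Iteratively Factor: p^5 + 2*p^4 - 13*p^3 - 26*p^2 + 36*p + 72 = (p + 2)*(p^4 - 13*p^2 + 36) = (p - 3)*(p + 2)*(p^3 + 3*p^2 - 4*p - 12) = (p - 3)*(p + 2)^2*(p^2 + p - 6) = (p - 3)*(p - 2)*(p + 2)^2*(p + 3)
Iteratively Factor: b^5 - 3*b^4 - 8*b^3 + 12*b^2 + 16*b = (b)*(b^4 - 3*b^3 - 8*b^2 + 12*b + 16) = b*(b - 4)*(b^3 + b^2 - 4*b - 4) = b*(b - 4)*(b + 2)*(b^2 - b - 2) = b*(b - 4)*(b - 2)*(b + 2)*(b + 1)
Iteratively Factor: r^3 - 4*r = (r)*(r^2 - 4) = r*(r + 2)*(r - 2)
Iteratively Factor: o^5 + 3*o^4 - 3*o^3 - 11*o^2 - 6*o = (o + 1)*(o^4 + 2*o^3 - 5*o^2 - 6*o) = (o + 1)^2*(o^3 + o^2 - 6*o) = (o + 1)^2*(o + 3)*(o^2 - 2*o) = (o - 2)*(o + 1)^2*(o + 3)*(o)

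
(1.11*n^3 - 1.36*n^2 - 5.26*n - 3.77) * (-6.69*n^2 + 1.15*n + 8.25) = -7.4259*n^5 + 10.3749*n^4 + 42.7829*n^3 + 7.9523*n^2 - 47.7305*n - 31.1025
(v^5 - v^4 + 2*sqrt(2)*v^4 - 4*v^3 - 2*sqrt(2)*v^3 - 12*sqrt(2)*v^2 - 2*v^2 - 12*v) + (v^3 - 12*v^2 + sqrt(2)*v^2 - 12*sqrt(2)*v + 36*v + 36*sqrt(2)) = v^5 - v^4 + 2*sqrt(2)*v^4 - 3*v^3 - 2*sqrt(2)*v^3 - 11*sqrt(2)*v^2 - 14*v^2 - 12*sqrt(2)*v + 24*v + 36*sqrt(2)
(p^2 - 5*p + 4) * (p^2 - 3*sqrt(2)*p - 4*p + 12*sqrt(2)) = p^4 - 9*p^3 - 3*sqrt(2)*p^3 + 24*p^2 + 27*sqrt(2)*p^2 - 72*sqrt(2)*p - 16*p + 48*sqrt(2)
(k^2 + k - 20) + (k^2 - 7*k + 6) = 2*k^2 - 6*k - 14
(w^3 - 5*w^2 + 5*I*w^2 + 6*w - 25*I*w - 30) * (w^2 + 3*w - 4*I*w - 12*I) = w^5 - 2*w^4 + I*w^4 + 11*w^3 - 2*I*w^3 - 52*w^2 - 39*I*w^2 - 390*w + 48*I*w + 360*I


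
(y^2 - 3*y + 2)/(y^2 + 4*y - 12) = (y - 1)/(y + 6)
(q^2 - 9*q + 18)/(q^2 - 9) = (q - 6)/(q + 3)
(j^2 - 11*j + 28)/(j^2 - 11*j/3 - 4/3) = 3*(j - 7)/(3*j + 1)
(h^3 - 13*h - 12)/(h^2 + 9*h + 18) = (h^2 - 3*h - 4)/(h + 6)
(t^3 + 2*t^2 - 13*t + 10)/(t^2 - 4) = (t^2 + 4*t - 5)/(t + 2)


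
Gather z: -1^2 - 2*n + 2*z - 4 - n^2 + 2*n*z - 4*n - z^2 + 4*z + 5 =-n^2 - 6*n - z^2 + z*(2*n + 6)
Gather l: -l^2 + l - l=-l^2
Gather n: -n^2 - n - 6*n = -n^2 - 7*n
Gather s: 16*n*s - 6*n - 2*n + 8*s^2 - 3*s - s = -8*n + 8*s^2 + s*(16*n - 4)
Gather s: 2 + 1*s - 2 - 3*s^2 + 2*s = -3*s^2 + 3*s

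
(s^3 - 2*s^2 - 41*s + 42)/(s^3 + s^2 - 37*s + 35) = (s^2 - s - 42)/(s^2 + 2*s - 35)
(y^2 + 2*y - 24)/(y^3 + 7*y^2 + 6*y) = (y - 4)/(y*(y + 1))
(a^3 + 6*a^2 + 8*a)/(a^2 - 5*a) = (a^2 + 6*a + 8)/(a - 5)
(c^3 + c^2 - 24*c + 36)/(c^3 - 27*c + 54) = (c - 2)/(c - 3)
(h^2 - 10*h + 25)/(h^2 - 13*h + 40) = (h - 5)/(h - 8)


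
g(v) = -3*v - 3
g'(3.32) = -3.00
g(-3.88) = 8.64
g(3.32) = -12.96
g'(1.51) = -3.00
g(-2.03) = 3.09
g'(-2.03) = -3.00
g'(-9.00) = -3.00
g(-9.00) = 24.00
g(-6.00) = 15.00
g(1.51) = -7.53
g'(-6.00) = -3.00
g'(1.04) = -3.00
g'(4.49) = -3.00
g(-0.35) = -1.95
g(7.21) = -24.63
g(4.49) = -16.47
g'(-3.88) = -3.00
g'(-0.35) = -3.00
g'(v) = -3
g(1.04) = -6.12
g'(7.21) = -3.00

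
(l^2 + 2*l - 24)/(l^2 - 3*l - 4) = (l + 6)/(l + 1)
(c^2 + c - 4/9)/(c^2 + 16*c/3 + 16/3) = (c - 1/3)/(c + 4)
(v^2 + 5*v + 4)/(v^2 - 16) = (v + 1)/(v - 4)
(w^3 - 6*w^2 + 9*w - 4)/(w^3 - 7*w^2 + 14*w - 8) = (w - 1)/(w - 2)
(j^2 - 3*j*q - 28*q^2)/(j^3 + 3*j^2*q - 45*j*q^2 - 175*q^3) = (j + 4*q)/(j^2 + 10*j*q + 25*q^2)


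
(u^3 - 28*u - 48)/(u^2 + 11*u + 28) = (u^2 - 4*u - 12)/(u + 7)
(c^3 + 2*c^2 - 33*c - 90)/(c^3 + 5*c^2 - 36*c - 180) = (c + 3)/(c + 6)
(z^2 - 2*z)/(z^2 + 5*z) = (z - 2)/(z + 5)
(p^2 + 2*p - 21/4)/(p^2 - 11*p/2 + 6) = (p + 7/2)/(p - 4)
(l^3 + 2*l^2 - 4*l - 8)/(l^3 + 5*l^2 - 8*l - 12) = (l^2 + 4*l + 4)/(l^2 + 7*l + 6)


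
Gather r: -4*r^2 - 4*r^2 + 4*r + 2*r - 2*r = -8*r^2 + 4*r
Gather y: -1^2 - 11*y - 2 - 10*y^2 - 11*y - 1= -10*y^2 - 22*y - 4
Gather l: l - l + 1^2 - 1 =0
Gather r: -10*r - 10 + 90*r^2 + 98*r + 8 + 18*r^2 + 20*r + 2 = 108*r^2 + 108*r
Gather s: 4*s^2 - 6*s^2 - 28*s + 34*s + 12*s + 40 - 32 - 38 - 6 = -2*s^2 + 18*s - 36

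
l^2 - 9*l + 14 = (l - 7)*(l - 2)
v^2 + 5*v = v*(v + 5)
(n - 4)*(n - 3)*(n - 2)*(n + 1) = n^4 - 8*n^3 + 17*n^2 + 2*n - 24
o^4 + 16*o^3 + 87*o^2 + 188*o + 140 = (o + 2)^2*(o + 5)*(o + 7)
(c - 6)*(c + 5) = c^2 - c - 30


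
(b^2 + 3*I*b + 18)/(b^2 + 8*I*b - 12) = (b - 3*I)/(b + 2*I)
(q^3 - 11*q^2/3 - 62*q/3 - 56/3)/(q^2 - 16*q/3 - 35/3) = (3*q^2 + 10*q + 8)/(3*q + 5)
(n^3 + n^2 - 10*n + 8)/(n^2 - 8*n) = (n^3 + n^2 - 10*n + 8)/(n*(n - 8))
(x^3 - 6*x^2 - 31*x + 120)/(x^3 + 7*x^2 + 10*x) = (x^2 - 11*x + 24)/(x*(x + 2))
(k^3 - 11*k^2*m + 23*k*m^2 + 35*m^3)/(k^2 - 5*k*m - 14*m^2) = (k^2 - 4*k*m - 5*m^2)/(k + 2*m)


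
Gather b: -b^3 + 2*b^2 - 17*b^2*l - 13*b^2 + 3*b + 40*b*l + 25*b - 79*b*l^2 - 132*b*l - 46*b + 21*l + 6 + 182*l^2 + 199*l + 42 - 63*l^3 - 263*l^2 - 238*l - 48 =-b^3 + b^2*(-17*l - 11) + b*(-79*l^2 - 92*l - 18) - 63*l^3 - 81*l^2 - 18*l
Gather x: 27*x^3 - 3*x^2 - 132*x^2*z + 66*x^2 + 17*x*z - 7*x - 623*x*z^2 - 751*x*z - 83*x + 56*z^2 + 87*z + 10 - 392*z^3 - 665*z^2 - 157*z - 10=27*x^3 + x^2*(63 - 132*z) + x*(-623*z^2 - 734*z - 90) - 392*z^3 - 609*z^2 - 70*z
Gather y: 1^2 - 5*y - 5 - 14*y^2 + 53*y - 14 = -14*y^2 + 48*y - 18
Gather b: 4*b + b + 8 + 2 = 5*b + 10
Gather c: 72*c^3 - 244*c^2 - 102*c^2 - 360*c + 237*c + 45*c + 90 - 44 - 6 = 72*c^3 - 346*c^2 - 78*c + 40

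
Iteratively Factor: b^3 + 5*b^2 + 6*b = (b)*(b^2 + 5*b + 6) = b*(b + 2)*(b + 3)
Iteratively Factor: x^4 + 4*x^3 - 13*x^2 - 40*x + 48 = (x - 1)*(x^3 + 5*x^2 - 8*x - 48) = (x - 1)*(x + 4)*(x^2 + x - 12) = (x - 3)*(x - 1)*(x + 4)*(x + 4)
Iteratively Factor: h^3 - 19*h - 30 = (h + 2)*(h^2 - 2*h - 15) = (h - 5)*(h + 2)*(h + 3)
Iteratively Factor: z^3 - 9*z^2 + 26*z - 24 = (z - 3)*(z^2 - 6*z + 8) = (z - 3)*(z - 2)*(z - 4)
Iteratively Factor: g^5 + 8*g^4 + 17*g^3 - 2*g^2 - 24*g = (g)*(g^4 + 8*g^3 + 17*g^2 - 2*g - 24) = g*(g + 3)*(g^3 + 5*g^2 + 2*g - 8) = g*(g + 2)*(g + 3)*(g^2 + 3*g - 4) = g*(g - 1)*(g + 2)*(g + 3)*(g + 4)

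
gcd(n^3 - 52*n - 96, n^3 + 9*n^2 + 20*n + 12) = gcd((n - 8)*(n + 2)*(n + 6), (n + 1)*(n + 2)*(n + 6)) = n^2 + 8*n + 12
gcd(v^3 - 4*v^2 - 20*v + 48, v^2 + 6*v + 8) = v + 4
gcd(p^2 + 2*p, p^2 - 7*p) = p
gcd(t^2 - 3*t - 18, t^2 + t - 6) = t + 3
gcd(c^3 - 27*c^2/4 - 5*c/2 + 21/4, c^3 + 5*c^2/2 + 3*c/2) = c + 1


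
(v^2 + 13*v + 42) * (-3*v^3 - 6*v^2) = -3*v^5 - 45*v^4 - 204*v^3 - 252*v^2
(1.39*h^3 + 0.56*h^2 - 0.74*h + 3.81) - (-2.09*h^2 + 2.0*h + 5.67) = 1.39*h^3 + 2.65*h^2 - 2.74*h - 1.86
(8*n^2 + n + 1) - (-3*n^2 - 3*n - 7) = 11*n^2 + 4*n + 8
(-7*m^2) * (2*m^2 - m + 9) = -14*m^4 + 7*m^3 - 63*m^2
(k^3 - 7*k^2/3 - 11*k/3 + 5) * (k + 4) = k^4 + 5*k^3/3 - 13*k^2 - 29*k/3 + 20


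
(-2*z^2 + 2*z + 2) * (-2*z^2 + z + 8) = 4*z^4 - 6*z^3 - 18*z^2 + 18*z + 16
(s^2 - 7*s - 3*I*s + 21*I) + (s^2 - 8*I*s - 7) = 2*s^2 - 7*s - 11*I*s - 7 + 21*I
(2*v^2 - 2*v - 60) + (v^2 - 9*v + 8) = 3*v^2 - 11*v - 52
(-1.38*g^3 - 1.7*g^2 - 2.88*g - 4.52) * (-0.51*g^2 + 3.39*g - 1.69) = 0.7038*g^5 - 3.8112*g^4 - 1.962*g^3 - 4.585*g^2 - 10.4556*g + 7.6388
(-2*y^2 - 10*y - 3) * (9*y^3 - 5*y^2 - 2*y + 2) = -18*y^5 - 80*y^4 + 27*y^3 + 31*y^2 - 14*y - 6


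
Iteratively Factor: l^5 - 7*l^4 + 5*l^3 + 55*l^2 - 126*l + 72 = (l - 4)*(l^4 - 3*l^3 - 7*l^2 + 27*l - 18) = (l - 4)*(l - 2)*(l^3 - l^2 - 9*l + 9) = (l - 4)*(l - 3)*(l - 2)*(l^2 + 2*l - 3) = (l - 4)*(l - 3)*(l - 2)*(l - 1)*(l + 3)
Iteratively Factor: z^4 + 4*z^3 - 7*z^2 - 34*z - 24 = (z + 4)*(z^3 - 7*z - 6) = (z + 2)*(z + 4)*(z^2 - 2*z - 3) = (z - 3)*(z + 2)*(z + 4)*(z + 1)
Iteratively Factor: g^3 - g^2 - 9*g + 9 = (g - 3)*(g^2 + 2*g - 3) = (g - 3)*(g - 1)*(g + 3)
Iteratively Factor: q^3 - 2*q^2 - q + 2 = (q + 1)*(q^2 - 3*q + 2) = (q - 2)*(q + 1)*(q - 1)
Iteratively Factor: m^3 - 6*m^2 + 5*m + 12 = (m + 1)*(m^2 - 7*m + 12) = (m - 3)*(m + 1)*(m - 4)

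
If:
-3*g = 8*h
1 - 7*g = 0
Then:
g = 1/7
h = -3/56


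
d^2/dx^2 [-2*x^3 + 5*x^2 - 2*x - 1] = 10 - 12*x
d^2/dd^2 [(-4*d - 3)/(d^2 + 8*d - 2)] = 2*(-4*(d + 4)^2*(4*d + 3) + (12*d + 35)*(d^2 + 8*d - 2))/(d^2 + 8*d - 2)^3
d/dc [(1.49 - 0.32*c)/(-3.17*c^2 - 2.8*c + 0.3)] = (-1.0144*c^2 + 9.4466*c + 4.076)/(10.0489*c^4 + 17.752*c^3 + 5.938*c^2 - 1.68*c + 0.09)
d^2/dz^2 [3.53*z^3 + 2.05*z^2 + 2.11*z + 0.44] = 21.18*z + 4.1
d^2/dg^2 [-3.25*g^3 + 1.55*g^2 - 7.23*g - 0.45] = 3.1 - 19.5*g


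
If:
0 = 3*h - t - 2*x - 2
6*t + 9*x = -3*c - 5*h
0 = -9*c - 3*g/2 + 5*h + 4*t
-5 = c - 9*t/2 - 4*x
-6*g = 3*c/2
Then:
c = 15840/7049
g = -3960/7049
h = -2124/7049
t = 36810/7049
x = -28640/7049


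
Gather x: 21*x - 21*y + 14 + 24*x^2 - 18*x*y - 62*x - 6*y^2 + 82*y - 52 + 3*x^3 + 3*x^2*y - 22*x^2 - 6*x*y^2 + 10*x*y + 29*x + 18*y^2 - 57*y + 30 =3*x^3 + x^2*(3*y + 2) + x*(-6*y^2 - 8*y - 12) + 12*y^2 + 4*y - 8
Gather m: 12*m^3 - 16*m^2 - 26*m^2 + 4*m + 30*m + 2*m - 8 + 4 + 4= 12*m^3 - 42*m^2 + 36*m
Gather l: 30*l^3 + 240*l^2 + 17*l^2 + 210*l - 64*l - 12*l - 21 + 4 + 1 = 30*l^3 + 257*l^2 + 134*l - 16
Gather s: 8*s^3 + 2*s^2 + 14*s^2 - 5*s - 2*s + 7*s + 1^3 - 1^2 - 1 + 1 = 8*s^3 + 16*s^2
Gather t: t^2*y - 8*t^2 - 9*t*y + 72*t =t^2*(y - 8) + t*(72 - 9*y)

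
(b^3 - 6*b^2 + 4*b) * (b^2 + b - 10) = b^5 - 5*b^4 - 12*b^3 + 64*b^2 - 40*b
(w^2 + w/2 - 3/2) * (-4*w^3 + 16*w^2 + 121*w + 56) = -4*w^5 + 14*w^4 + 135*w^3 + 185*w^2/2 - 307*w/2 - 84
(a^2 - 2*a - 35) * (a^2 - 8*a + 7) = a^4 - 10*a^3 - 12*a^2 + 266*a - 245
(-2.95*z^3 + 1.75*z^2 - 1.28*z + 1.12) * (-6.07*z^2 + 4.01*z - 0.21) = 17.9065*z^5 - 22.452*z^4 + 15.4066*z^3 - 12.2987*z^2 + 4.76*z - 0.2352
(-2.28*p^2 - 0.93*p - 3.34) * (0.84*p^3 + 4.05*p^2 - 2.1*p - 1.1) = -1.9152*p^5 - 10.0152*p^4 - 1.7841*p^3 - 9.066*p^2 + 8.037*p + 3.674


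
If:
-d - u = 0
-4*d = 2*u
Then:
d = 0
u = 0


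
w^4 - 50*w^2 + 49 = (w - 7)*(w - 1)*(w + 1)*(w + 7)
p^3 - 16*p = p*(p - 4)*(p + 4)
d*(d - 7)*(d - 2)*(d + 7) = d^4 - 2*d^3 - 49*d^2 + 98*d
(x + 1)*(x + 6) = x^2 + 7*x + 6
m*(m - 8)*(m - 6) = m^3 - 14*m^2 + 48*m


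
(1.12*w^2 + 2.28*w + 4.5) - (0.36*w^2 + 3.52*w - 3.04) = 0.76*w^2 - 1.24*w + 7.54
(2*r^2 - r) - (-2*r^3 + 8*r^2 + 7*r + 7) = 2*r^3 - 6*r^2 - 8*r - 7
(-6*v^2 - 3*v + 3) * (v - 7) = -6*v^3 + 39*v^2 + 24*v - 21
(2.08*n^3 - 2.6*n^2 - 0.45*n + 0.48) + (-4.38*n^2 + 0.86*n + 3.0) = 2.08*n^3 - 6.98*n^2 + 0.41*n + 3.48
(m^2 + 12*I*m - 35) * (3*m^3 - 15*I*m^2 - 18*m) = 3*m^5 + 21*I*m^4 + 57*m^3 + 309*I*m^2 + 630*m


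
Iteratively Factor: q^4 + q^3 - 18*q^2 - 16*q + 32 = (q - 4)*(q^3 + 5*q^2 + 2*q - 8) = (q - 4)*(q + 4)*(q^2 + q - 2) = (q - 4)*(q - 1)*(q + 4)*(q + 2)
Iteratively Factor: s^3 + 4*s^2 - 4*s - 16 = (s - 2)*(s^2 + 6*s + 8) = (s - 2)*(s + 2)*(s + 4)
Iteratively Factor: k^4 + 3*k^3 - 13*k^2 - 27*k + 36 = (k - 3)*(k^3 + 6*k^2 + 5*k - 12) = (k - 3)*(k + 3)*(k^2 + 3*k - 4) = (k - 3)*(k - 1)*(k + 3)*(k + 4)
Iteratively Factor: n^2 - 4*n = (n)*(n - 4)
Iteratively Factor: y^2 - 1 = (y - 1)*(y + 1)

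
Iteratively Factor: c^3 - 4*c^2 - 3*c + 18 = (c - 3)*(c^2 - c - 6) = (c - 3)^2*(c + 2)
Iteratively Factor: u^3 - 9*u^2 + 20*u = (u - 4)*(u^2 - 5*u) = (u - 5)*(u - 4)*(u)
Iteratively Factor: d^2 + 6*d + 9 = (d + 3)*(d + 3)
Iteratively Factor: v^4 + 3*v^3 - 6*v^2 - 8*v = (v + 4)*(v^3 - v^2 - 2*v) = (v + 1)*(v + 4)*(v^2 - 2*v) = (v - 2)*(v + 1)*(v + 4)*(v)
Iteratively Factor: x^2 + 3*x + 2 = (x + 1)*(x + 2)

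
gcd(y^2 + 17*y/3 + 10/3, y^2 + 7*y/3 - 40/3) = y + 5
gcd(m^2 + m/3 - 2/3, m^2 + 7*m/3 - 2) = m - 2/3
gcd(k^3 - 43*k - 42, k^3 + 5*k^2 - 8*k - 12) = k^2 + 7*k + 6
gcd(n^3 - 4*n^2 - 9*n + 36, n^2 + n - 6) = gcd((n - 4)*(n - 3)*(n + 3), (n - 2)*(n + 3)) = n + 3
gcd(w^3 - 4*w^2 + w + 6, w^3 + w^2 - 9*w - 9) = w^2 - 2*w - 3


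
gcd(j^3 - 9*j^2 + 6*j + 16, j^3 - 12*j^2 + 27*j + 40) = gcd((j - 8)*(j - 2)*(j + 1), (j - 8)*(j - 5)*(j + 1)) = j^2 - 7*j - 8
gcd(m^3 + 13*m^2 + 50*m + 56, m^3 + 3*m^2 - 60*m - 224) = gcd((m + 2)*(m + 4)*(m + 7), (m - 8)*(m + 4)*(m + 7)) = m^2 + 11*m + 28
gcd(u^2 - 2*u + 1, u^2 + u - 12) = 1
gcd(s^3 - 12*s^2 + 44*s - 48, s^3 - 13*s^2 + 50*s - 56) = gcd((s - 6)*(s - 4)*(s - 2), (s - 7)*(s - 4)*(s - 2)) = s^2 - 6*s + 8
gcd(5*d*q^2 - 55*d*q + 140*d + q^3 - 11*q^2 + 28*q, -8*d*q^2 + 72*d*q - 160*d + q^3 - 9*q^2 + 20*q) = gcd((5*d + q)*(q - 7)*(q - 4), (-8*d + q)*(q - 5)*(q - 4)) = q - 4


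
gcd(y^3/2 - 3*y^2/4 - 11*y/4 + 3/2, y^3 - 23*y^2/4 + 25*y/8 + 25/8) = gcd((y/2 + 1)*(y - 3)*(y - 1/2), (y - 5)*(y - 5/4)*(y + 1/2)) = 1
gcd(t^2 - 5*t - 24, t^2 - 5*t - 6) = 1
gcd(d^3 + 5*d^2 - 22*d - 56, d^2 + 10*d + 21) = d + 7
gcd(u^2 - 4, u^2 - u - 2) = u - 2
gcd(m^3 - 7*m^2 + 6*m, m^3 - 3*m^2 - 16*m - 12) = m - 6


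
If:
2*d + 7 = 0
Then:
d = -7/2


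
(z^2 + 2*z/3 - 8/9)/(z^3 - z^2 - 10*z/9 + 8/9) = (3*z + 4)/(3*z^2 - z - 4)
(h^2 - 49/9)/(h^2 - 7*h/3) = (h + 7/3)/h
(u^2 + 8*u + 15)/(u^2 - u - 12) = (u + 5)/(u - 4)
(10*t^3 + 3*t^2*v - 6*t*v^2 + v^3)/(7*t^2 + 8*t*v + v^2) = (10*t^2 - 7*t*v + v^2)/(7*t + v)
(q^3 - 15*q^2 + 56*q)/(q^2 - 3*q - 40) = q*(q - 7)/(q + 5)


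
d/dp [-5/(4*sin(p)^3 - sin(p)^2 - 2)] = 10*(6*sin(p) - 1)*sin(p)*cos(p)/(-4*sin(p)^3 + sin(p)^2 + 2)^2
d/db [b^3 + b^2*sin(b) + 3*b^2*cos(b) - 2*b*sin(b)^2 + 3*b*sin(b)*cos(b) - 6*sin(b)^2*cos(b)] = -3*b^2*sin(b) + b^2*cos(b) + 3*b^2 + 2*b*sin(b) - 2*b*sin(2*b) + 6*b*cos(b) + 3*b*cos(2*b) + 3*sin(b)/2 + 3*sin(2*b)/2 - 9*sin(3*b)/2 + cos(2*b) - 1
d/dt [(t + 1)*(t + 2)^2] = (t + 2)*(3*t + 4)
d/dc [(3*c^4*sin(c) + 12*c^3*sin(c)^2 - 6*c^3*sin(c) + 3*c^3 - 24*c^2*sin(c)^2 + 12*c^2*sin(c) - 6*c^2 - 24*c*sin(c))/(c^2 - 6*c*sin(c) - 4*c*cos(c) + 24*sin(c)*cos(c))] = 3*(2*c*(-2*c*sin(c) + 3*c*cos(c) - c + 3*sin(c) + 2*cos(c) - 12*cos(2*c))*(c^3*sin(c) + 4*c^2*sin(c)^2 - 2*c^2*sin(c) + c^2 - 8*c*sin(c)^2 + 4*c*sin(c) - 2*c - 8*sin(c)) + (c^2 - 6*c*sin(c) - 4*c*cos(c) + 12*sin(2*c))*(c^4*cos(c) + 4*c^3*sin(c) + 4*c^3*sin(2*c) - 2*c^3*cos(c) - 6*c^2*sin(c) - 8*c^2*sin(2*c) + 4*c^2*cos(c) - 6*c^2*cos(2*c) + 9*c^2 + 8*c*cos(2*c) - 8*sqrt(2)*c*cos(c + pi/4) - 12*c - 8*sin(c)))/((c - 6*sin(c))^2*(c - 4*cos(c))^2)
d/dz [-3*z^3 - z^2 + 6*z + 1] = -9*z^2 - 2*z + 6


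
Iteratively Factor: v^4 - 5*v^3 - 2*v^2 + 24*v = (v - 4)*(v^3 - v^2 - 6*v) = (v - 4)*(v + 2)*(v^2 - 3*v) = (v - 4)*(v - 3)*(v + 2)*(v)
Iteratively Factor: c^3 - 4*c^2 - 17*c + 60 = (c - 3)*(c^2 - c - 20) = (c - 5)*(c - 3)*(c + 4)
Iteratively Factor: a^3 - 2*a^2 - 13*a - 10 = (a + 1)*(a^2 - 3*a - 10) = (a - 5)*(a + 1)*(a + 2)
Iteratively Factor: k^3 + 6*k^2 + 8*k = (k + 2)*(k^2 + 4*k) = k*(k + 2)*(k + 4)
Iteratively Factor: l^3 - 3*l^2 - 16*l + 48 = (l - 4)*(l^2 + l - 12) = (l - 4)*(l - 3)*(l + 4)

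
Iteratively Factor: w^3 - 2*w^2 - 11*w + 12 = (w - 1)*(w^2 - w - 12) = (w - 4)*(w - 1)*(w + 3)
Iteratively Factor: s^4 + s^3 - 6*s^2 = (s)*(s^3 + s^2 - 6*s) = s*(s - 2)*(s^2 + 3*s) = s*(s - 2)*(s + 3)*(s)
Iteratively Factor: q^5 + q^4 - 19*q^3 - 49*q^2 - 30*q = (q)*(q^4 + q^3 - 19*q^2 - 49*q - 30) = q*(q + 1)*(q^3 - 19*q - 30) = q*(q - 5)*(q + 1)*(q^2 + 5*q + 6) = q*(q - 5)*(q + 1)*(q + 3)*(q + 2)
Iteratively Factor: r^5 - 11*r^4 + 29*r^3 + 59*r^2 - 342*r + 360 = (r - 3)*(r^4 - 8*r^3 + 5*r^2 + 74*r - 120) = (r - 5)*(r - 3)*(r^3 - 3*r^2 - 10*r + 24) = (r - 5)*(r - 3)*(r + 3)*(r^2 - 6*r + 8) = (r - 5)*(r - 3)*(r - 2)*(r + 3)*(r - 4)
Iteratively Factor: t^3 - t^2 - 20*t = (t)*(t^2 - t - 20) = t*(t - 5)*(t + 4)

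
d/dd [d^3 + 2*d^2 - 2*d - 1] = 3*d^2 + 4*d - 2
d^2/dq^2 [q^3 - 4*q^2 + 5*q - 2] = 6*q - 8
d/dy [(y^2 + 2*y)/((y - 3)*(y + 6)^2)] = (-y^3 + 2*y^2 - 30*y - 36)/(y^5 + 12*y^4 + 9*y^3 - 270*y^2 - 324*y + 1944)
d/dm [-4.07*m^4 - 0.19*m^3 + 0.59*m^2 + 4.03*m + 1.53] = -16.28*m^3 - 0.57*m^2 + 1.18*m + 4.03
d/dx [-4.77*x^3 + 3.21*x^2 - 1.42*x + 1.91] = -14.31*x^2 + 6.42*x - 1.42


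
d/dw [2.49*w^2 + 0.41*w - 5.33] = 4.98*w + 0.41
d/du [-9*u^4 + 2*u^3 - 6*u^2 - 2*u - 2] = -36*u^3 + 6*u^2 - 12*u - 2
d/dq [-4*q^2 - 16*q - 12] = -8*q - 16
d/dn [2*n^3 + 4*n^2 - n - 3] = 6*n^2 + 8*n - 1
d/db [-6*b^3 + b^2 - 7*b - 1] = -18*b^2 + 2*b - 7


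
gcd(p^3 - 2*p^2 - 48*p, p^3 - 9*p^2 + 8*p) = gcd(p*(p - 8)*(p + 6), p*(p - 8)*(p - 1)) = p^2 - 8*p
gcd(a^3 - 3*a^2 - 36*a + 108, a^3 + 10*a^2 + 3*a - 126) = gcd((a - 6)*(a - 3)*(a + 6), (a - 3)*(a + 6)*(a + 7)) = a^2 + 3*a - 18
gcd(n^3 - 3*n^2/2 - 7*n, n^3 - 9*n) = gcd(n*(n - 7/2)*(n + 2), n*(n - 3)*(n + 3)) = n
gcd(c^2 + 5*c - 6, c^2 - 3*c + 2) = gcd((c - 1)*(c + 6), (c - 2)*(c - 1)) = c - 1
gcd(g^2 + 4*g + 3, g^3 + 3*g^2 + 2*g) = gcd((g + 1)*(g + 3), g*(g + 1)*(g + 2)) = g + 1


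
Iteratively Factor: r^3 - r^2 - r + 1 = (r - 1)*(r^2 - 1) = (r - 1)*(r + 1)*(r - 1)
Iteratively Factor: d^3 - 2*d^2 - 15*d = (d + 3)*(d^2 - 5*d) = d*(d + 3)*(d - 5)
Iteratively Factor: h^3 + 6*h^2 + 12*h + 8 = (h + 2)*(h^2 + 4*h + 4) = (h + 2)^2*(h + 2)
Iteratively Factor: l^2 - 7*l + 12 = (l - 3)*(l - 4)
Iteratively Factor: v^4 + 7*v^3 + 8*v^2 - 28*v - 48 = (v + 3)*(v^3 + 4*v^2 - 4*v - 16) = (v + 2)*(v + 3)*(v^2 + 2*v - 8) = (v + 2)*(v + 3)*(v + 4)*(v - 2)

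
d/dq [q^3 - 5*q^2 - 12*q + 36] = 3*q^2 - 10*q - 12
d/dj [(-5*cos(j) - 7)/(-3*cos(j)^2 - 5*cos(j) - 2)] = (15*cos(j)^2 + 42*cos(j) + 25)*sin(j)/((cos(j) + 1)^2*(3*cos(j) + 2)^2)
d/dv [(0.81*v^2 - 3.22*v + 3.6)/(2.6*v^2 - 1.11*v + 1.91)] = (7.4729*v^2 - 15.6258*v - 2.1542)/(6.76*v^4 - 5.772*v^3 + 11.1641*v^2 - 4.2402*v + 3.6481)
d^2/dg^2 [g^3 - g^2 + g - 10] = 6*g - 2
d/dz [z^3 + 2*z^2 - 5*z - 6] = 3*z^2 + 4*z - 5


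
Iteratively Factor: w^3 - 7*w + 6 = (w - 1)*(w^2 + w - 6) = (w - 1)*(w + 3)*(w - 2)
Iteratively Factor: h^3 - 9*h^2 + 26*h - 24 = (h - 4)*(h^2 - 5*h + 6) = (h - 4)*(h - 3)*(h - 2)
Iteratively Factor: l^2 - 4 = (l + 2)*(l - 2)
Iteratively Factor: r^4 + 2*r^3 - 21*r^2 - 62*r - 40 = (r + 2)*(r^3 - 21*r - 20) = (r + 2)*(r + 4)*(r^2 - 4*r - 5) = (r - 5)*(r + 2)*(r + 4)*(r + 1)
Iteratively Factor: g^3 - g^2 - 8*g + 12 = (g - 2)*(g^2 + g - 6) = (g - 2)^2*(g + 3)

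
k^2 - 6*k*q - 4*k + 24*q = (k - 4)*(k - 6*q)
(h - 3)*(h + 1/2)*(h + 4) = h^3 + 3*h^2/2 - 23*h/2 - 6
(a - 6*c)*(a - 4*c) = a^2 - 10*a*c + 24*c^2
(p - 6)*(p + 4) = p^2 - 2*p - 24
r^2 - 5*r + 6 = (r - 3)*(r - 2)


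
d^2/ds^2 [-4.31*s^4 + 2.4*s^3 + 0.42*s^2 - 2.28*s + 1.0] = -51.72*s^2 + 14.4*s + 0.84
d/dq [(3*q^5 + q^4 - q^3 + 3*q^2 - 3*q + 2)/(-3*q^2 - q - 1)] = (-27*q^6 - 18*q^5 - 15*q^4 - 2*q^3 - 9*q^2 + 6*q + 5)/(9*q^4 + 6*q^3 + 7*q^2 + 2*q + 1)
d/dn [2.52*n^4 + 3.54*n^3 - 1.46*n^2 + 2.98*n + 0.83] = 10.08*n^3 + 10.62*n^2 - 2.92*n + 2.98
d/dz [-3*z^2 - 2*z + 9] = -6*z - 2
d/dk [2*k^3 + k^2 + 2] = 2*k*(3*k + 1)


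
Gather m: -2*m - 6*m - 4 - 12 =-8*m - 16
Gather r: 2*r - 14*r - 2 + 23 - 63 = -12*r - 42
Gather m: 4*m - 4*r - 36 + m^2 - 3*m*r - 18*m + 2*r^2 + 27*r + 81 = m^2 + m*(-3*r - 14) + 2*r^2 + 23*r + 45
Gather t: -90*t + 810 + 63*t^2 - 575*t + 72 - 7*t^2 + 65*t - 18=56*t^2 - 600*t + 864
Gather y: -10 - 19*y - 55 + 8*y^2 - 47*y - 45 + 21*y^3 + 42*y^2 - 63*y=21*y^3 + 50*y^2 - 129*y - 110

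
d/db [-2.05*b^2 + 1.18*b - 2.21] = 1.18 - 4.1*b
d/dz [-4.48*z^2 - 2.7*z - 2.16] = -8.96*z - 2.7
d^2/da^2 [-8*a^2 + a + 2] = -16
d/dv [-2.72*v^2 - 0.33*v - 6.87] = -5.44*v - 0.33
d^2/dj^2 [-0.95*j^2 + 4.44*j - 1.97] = -1.90000000000000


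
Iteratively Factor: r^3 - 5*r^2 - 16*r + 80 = (r - 4)*(r^2 - r - 20) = (r - 5)*(r - 4)*(r + 4)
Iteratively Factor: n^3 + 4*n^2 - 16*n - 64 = (n + 4)*(n^2 - 16) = (n - 4)*(n + 4)*(n + 4)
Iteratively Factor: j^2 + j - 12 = (j - 3)*(j + 4)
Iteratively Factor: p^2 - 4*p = (p - 4)*(p)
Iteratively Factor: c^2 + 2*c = (c + 2)*(c)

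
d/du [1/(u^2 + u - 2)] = (-2*u - 1)/(u^2 + u - 2)^2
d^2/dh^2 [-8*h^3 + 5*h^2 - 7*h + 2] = 10 - 48*h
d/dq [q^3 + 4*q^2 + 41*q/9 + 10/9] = 3*q^2 + 8*q + 41/9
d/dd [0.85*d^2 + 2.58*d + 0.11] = 1.7*d + 2.58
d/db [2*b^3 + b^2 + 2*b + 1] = 6*b^2 + 2*b + 2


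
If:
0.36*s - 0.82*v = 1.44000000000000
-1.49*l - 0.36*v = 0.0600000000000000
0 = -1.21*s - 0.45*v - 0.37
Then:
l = 0.35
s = 0.30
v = -1.63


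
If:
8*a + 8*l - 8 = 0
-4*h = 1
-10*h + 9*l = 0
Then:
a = 23/18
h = -1/4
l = -5/18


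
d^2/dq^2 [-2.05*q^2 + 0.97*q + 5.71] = -4.10000000000000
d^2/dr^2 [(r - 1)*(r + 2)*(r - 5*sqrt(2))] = 6*r - 10*sqrt(2) + 2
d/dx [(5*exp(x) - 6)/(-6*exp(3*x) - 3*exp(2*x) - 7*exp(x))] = 3*(20*exp(3*x) - 31*exp(2*x) - 12*exp(x) - 14)*exp(-x)/(36*exp(4*x) + 36*exp(3*x) + 93*exp(2*x) + 42*exp(x) + 49)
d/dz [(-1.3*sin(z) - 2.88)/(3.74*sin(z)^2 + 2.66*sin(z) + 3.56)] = (4.862*sin(z)^2 + 21.5424*sin(z) + 3.0328)*cos(z)/(13.9876*sin(z)^4 + 19.8968*sin(z)^3 + 33.7044*sin(z)^2 + 18.9392*sin(z) + 12.6736)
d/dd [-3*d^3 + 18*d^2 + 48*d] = -9*d^2 + 36*d + 48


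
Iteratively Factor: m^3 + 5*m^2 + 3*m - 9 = (m - 1)*(m^2 + 6*m + 9) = (m - 1)*(m + 3)*(m + 3)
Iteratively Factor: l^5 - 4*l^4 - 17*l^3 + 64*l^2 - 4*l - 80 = (l + 4)*(l^4 - 8*l^3 + 15*l^2 + 4*l - 20) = (l - 2)*(l + 4)*(l^3 - 6*l^2 + 3*l + 10) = (l - 5)*(l - 2)*(l + 4)*(l^2 - l - 2) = (l - 5)*(l - 2)*(l + 1)*(l + 4)*(l - 2)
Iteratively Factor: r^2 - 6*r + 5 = (r - 1)*(r - 5)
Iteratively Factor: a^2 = (a)*(a)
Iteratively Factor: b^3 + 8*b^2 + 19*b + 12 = (b + 4)*(b^2 + 4*b + 3) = (b + 1)*(b + 4)*(b + 3)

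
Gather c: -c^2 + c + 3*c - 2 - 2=-c^2 + 4*c - 4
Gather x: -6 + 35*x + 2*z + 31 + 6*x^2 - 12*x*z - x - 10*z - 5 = 6*x^2 + x*(34 - 12*z) - 8*z + 20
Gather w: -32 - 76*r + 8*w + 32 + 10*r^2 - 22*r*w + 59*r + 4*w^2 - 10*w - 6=10*r^2 - 17*r + 4*w^2 + w*(-22*r - 2) - 6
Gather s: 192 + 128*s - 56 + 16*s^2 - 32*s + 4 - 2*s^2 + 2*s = 14*s^2 + 98*s + 140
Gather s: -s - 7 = -s - 7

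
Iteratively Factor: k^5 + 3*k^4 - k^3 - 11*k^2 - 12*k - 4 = (k + 1)*(k^4 + 2*k^3 - 3*k^2 - 8*k - 4) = (k - 2)*(k + 1)*(k^3 + 4*k^2 + 5*k + 2) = (k - 2)*(k + 1)^2*(k^2 + 3*k + 2) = (k - 2)*(k + 1)^3*(k + 2)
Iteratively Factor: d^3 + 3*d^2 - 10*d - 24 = (d + 4)*(d^2 - d - 6) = (d + 2)*(d + 4)*(d - 3)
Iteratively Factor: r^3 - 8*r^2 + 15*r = (r - 3)*(r^2 - 5*r) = (r - 5)*(r - 3)*(r)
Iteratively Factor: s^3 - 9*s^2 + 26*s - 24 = (s - 3)*(s^2 - 6*s + 8) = (s - 4)*(s - 3)*(s - 2)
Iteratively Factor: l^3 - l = (l + 1)*(l^2 - l) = (l - 1)*(l + 1)*(l)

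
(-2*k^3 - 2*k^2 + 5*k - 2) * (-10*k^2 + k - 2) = 20*k^5 + 18*k^4 - 48*k^3 + 29*k^2 - 12*k + 4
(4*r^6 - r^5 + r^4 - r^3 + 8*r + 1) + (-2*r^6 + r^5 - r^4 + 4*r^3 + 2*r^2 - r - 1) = 2*r^6 + 3*r^3 + 2*r^2 + 7*r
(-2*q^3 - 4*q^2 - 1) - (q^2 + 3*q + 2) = -2*q^3 - 5*q^2 - 3*q - 3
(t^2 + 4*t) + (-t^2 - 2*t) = 2*t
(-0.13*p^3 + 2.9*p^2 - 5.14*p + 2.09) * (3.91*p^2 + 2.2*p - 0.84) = -0.5083*p^5 + 11.053*p^4 - 13.6082*p^3 - 5.5721*p^2 + 8.9156*p - 1.7556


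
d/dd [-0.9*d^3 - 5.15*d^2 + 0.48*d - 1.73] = -2.7*d^2 - 10.3*d + 0.48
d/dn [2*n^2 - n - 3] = 4*n - 1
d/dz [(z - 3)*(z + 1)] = 2*z - 2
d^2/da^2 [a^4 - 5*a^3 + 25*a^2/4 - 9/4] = 12*a^2 - 30*a + 25/2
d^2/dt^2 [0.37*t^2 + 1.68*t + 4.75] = 0.740000000000000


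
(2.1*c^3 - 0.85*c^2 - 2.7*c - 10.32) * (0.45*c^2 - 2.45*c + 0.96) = 0.945*c^5 - 5.5275*c^4 + 2.8835*c^3 + 1.155*c^2 + 22.692*c - 9.9072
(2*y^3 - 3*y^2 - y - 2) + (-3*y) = 2*y^3 - 3*y^2 - 4*y - 2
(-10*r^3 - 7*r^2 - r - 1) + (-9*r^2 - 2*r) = -10*r^3 - 16*r^2 - 3*r - 1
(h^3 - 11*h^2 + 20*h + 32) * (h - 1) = h^4 - 12*h^3 + 31*h^2 + 12*h - 32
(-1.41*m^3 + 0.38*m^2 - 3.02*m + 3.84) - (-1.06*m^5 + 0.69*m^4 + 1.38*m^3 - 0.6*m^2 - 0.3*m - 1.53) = 1.06*m^5 - 0.69*m^4 - 2.79*m^3 + 0.98*m^2 - 2.72*m + 5.37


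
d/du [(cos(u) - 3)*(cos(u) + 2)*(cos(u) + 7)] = (-3*cos(u)^2 - 12*cos(u) + 13)*sin(u)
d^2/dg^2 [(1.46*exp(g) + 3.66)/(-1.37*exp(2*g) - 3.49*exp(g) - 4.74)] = (-2.740274*exp(4*g) - 20.497118*exp(3*g) + 4.38701399999997*exp(2*g) + 74.642262*exp(g) + 27.74322)*exp(g)/(2.571353*exp(6*g) + 19.651143*exp(5*g) + 76.749729*exp(4*g) + 178.488721*exp(3*g) + 265.542858*exp(2*g) + 235.235772*exp(g) + 106.496424)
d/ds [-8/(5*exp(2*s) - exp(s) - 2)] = (80*exp(s) - 8)*exp(s)/(-5*exp(2*s) + exp(s) + 2)^2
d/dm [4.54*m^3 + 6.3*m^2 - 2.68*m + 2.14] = 13.62*m^2 + 12.6*m - 2.68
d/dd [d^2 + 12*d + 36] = 2*d + 12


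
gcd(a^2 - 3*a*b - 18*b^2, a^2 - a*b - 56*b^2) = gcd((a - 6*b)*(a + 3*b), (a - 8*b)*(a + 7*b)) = 1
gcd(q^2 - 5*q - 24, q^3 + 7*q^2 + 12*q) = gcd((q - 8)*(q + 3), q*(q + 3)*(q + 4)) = q + 3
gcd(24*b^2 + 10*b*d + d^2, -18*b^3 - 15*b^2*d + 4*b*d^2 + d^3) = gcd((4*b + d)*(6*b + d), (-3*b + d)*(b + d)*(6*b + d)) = 6*b + d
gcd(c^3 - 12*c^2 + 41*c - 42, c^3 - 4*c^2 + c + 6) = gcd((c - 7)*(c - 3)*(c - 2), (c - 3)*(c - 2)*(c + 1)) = c^2 - 5*c + 6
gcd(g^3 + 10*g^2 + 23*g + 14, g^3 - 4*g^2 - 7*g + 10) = g + 2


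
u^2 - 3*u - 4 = (u - 4)*(u + 1)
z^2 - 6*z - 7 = (z - 7)*(z + 1)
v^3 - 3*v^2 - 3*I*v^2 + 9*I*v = v*(v - 3)*(v - 3*I)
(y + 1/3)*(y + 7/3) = y^2 + 8*y/3 + 7/9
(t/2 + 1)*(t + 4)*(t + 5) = t^3/2 + 11*t^2/2 + 19*t + 20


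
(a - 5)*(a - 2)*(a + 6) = a^3 - a^2 - 32*a + 60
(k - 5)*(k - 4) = k^2 - 9*k + 20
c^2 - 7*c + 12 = (c - 4)*(c - 3)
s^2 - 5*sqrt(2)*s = s*(s - 5*sqrt(2))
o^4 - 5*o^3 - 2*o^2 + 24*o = o*(o - 4)*(o - 3)*(o + 2)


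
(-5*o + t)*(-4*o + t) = 20*o^2 - 9*o*t + t^2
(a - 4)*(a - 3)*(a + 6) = a^3 - a^2 - 30*a + 72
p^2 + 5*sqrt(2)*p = p*(p + 5*sqrt(2))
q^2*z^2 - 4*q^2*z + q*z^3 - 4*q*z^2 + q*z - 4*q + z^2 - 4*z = (q + z)*(z - 4)*(q*z + 1)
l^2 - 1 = (l - 1)*(l + 1)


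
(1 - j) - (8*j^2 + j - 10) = -8*j^2 - 2*j + 11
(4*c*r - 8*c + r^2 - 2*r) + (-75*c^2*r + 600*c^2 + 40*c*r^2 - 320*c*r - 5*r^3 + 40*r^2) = -75*c^2*r + 600*c^2 + 40*c*r^2 - 316*c*r - 8*c - 5*r^3 + 41*r^2 - 2*r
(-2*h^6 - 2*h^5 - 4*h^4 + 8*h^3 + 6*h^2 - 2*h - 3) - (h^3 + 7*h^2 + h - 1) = -2*h^6 - 2*h^5 - 4*h^4 + 7*h^3 - h^2 - 3*h - 2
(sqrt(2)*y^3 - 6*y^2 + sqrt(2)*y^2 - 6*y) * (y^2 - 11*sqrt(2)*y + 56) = sqrt(2)*y^5 - 28*y^4 + sqrt(2)*y^4 - 28*y^3 + 122*sqrt(2)*y^3 - 336*y^2 + 122*sqrt(2)*y^2 - 336*y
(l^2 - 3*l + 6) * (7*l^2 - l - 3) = 7*l^4 - 22*l^3 + 42*l^2 + 3*l - 18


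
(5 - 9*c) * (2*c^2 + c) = -18*c^3 + c^2 + 5*c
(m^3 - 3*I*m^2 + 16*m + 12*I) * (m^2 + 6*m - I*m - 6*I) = m^5 + 6*m^4 - 4*I*m^4 + 13*m^3 - 24*I*m^3 + 78*m^2 - 4*I*m^2 + 12*m - 24*I*m + 72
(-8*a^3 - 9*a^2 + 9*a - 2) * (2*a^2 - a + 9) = -16*a^5 - 10*a^4 - 45*a^3 - 94*a^2 + 83*a - 18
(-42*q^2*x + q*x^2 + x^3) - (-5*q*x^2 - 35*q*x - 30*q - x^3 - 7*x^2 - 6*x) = -42*q^2*x + 6*q*x^2 + 35*q*x + 30*q + 2*x^3 + 7*x^2 + 6*x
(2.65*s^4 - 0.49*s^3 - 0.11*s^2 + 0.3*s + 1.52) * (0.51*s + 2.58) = 1.3515*s^5 + 6.5871*s^4 - 1.3203*s^3 - 0.1308*s^2 + 1.5492*s + 3.9216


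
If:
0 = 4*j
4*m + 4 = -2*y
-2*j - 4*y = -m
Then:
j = 0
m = -8/9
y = -2/9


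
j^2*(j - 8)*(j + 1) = j^4 - 7*j^3 - 8*j^2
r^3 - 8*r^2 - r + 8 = (r - 8)*(r - 1)*(r + 1)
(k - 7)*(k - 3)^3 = k^4 - 16*k^3 + 90*k^2 - 216*k + 189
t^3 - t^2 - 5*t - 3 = (t - 3)*(t + 1)^2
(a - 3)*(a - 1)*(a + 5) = a^3 + a^2 - 17*a + 15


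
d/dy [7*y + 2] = 7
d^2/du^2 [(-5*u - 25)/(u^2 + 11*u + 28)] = 10*(-(u + 5)*(2*u + 11)^2 + (3*u + 16)*(u^2 + 11*u + 28))/(u^2 + 11*u + 28)^3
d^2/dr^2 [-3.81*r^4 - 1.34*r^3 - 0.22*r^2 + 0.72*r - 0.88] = -45.72*r^2 - 8.04*r - 0.44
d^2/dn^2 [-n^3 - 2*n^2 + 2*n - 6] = -6*n - 4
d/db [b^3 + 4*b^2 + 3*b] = 3*b^2 + 8*b + 3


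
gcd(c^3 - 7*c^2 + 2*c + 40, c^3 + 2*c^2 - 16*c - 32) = c^2 - 2*c - 8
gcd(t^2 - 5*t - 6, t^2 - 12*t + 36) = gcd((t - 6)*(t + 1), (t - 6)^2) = t - 6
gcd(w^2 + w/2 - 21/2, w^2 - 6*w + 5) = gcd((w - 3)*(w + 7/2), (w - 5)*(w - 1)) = 1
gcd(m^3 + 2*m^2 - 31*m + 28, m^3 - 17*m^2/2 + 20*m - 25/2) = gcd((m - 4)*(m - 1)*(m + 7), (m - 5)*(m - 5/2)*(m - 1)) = m - 1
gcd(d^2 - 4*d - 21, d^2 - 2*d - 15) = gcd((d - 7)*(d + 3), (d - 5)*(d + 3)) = d + 3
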